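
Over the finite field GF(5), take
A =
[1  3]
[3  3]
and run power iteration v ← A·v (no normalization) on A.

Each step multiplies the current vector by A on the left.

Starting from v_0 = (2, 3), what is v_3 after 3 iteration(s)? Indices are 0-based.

v_0 = (2, 3).
v_1 = A·v_0 = (1, 0).
v_2 = A·v_1 = (1, 3).
v_3 = A·v_2 = (0, 2).

v_3 = (0, 2)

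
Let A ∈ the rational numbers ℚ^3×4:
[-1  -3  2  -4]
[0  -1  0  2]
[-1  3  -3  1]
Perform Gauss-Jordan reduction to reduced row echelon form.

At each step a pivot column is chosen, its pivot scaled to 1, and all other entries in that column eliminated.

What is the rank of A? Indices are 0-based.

step 1: normalize row 0 (÷-1) = (1, 3, -2, 4)
  row 2: subtract -1×row0 = (0, 6, -5, 5)
step 2: normalize row 1 (÷-1) = (0, 1, 0, -2)
  row 0: subtract 3×row1 = (1, 0, -2, 10)
  row 2: subtract 6×row1 = (0, 0, -5, 17)
step 3: normalize row 2 (÷-5) = (0, 0, 1, -17/5)
  row 0: subtract -2×row2 = (1, 0, 0, 16/5)

rank = 3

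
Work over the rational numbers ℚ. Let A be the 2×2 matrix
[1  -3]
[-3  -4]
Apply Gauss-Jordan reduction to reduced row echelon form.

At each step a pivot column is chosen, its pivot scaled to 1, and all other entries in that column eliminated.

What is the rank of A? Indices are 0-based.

rank = 2

pivot(0,0)=1: scale R0 → (1, -3)
  clear (1,0): R1 −= (-3)R0 → (0, -13)
pivot(1,1)=-13: scale R1 → (0, 1)
  clear (0,1): R0 −= (-3)R1 → (1, 0)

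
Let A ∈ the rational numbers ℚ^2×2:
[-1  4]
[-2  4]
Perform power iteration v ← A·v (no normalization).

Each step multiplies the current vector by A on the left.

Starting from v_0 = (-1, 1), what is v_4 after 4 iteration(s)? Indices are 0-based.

v_4 = (35, -2)

v_0 = (-1, 1).
v_1 = A·v_0 = (5, 6).
v_2 = A·v_1 = (19, 14).
v_3 = A·v_2 = (37, 18).
v_4 = A·v_3 = (35, -2).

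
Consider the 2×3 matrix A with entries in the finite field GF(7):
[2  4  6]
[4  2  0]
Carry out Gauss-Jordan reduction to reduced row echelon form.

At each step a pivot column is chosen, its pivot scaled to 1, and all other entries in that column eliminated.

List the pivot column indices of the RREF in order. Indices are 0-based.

pivot columns: 0, 1

pivot(0,0)=2: scale R0 → (1, 2, 3)
  clear (1,0): R1 −= (4)R0 → (0, 1, 2)
pivot(1,1)=1: scale R1 → (0, 1, 2)
  clear (0,1): R0 −= (2)R1 → (1, 0, 6)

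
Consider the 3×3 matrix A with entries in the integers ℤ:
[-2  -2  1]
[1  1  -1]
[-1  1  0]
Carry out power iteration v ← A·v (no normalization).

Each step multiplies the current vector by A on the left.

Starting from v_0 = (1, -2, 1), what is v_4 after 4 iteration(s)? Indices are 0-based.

v_4 = (7, -8, 7)

v_0 = (1, -2, 1).
v_1 = A·v_0 = (3, -2, -3).
v_2 = A·v_1 = (-5, 4, -5).
v_3 = A·v_2 = (-3, 4, 9).
v_4 = A·v_3 = (7, -8, 7).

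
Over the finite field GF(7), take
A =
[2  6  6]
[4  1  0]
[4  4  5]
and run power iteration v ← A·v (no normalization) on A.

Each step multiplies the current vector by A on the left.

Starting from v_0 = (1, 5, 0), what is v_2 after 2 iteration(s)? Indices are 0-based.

v_2 = (3, 4, 4)

v_0 = (1, 5, 0).
v_1 = A·v_0 = (4, 2, 3).
v_2 = A·v_1 = (3, 4, 4).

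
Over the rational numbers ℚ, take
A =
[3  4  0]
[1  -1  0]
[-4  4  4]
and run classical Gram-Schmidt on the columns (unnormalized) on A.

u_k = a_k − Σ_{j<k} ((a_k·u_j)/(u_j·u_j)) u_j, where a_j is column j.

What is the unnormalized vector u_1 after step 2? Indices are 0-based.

Step 1: u_0 = a_0 = (3, 1, -4).
Step 2: u_1 = a_1 − (-5/26)·u_0 = (119/26, -21/26, 42/13).

u_1 = (119/26, -21/26, 42/13)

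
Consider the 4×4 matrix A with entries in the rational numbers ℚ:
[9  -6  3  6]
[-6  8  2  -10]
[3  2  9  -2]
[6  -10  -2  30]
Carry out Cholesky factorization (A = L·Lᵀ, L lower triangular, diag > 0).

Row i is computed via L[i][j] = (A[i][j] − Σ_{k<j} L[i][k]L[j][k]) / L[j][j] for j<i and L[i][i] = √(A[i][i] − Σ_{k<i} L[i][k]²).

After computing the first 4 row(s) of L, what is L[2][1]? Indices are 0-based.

L[2][1] = 2

Step 1: L[0][0] = √(9) = 3.
  L[1][0] = (-6) / L[0][0] = -2.
Step 2: L[1][1] = √(4) = 2.
  L[2][0] = (3) / L[0][0] = 1.
  L[2][1] = (4) / L[1][1] = 2.
Step 3: L[2][2] = √(4) = 2.
  L[3][0] = (6) / L[0][0] = 2.
  L[3][1] = (-6) / L[1][1] = -3.
  L[3][2] = (2) / L[2][2] = 1.
Step 4: L[3][3] = √(16) = 4.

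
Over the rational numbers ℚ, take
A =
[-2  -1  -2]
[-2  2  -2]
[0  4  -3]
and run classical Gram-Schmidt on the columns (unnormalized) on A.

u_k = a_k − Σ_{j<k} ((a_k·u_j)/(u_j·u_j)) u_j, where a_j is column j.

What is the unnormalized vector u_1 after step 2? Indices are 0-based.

u_1 = (-3/2, 3/2, 4)

Step 1: u_0 = a_0 = (-2, -2, 0).
Step 2: u_1 = a_1 − (-1/4)·u_0 = (-3/2, 3/2, 4).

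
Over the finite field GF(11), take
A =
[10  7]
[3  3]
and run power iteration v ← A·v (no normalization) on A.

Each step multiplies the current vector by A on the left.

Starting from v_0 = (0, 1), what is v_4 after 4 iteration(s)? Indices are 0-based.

v_0 = (0, 1).
v_1 = A·v_0 = (7, 3).
v_2 = A·v_1 = (3, 8).
v_3 = A·v_2 = (9, 0).
v_4 = A·v_3 = (2, 5).

v_4 = (2, 5)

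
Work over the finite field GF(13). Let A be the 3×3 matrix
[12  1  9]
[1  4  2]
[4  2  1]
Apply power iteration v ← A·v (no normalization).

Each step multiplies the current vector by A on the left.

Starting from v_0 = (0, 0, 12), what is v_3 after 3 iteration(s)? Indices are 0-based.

v_3 = (4, 9, 4)

v_0 = (0, 0, 12).
v_1 = A·v_0 = (4, 11, 12).
v_2 = A·v_1 = (11, 7, 11).
v_3 = A·v_2 = (4, 9, 4).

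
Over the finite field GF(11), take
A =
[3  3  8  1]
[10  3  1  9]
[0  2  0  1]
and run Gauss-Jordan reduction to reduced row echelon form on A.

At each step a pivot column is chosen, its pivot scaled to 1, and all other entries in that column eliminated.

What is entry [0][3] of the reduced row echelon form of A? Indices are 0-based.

M[0][3] = 9

step 1: normalize row 0 (÷3) = (1, 1, 10, 4)
  row 1: subtract 10×row0 = (0, 4, 0, 2)
step 2: normalize row 1 (÷4) = (0, 1, 0, 6)
  row 0: subtract 1×row1 = (1, 0, 10, 9)
  row 2: subtract 2×row1 = (0, 0, 0, 0)
skip col 2 (zero from row 2)
skip col 3 (zero from row 2)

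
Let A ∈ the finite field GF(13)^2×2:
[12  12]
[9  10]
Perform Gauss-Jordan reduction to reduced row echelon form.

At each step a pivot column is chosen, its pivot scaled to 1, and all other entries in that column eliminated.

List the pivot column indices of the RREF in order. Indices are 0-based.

pivot columns: 0, 1

pivot(0,0)=12: scale R0 → (1, 1)
  clear (1,0): R1 −= (9)R0 → (0, 1)
pivot(1,1)=1: scale R1 → (0, 1)
  clear (0,1): R0 −= (1)R1 → (1, 0)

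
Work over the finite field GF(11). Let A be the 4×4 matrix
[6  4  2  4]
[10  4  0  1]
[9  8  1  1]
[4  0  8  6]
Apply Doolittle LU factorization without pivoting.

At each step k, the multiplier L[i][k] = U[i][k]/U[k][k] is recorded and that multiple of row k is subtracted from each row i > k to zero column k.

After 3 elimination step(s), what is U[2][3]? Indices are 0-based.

[col 0] pivot 6
  R1 -= 9*R0 → (0, 1, 4, 9)  (L[1][0] := 9)
  R2 -= 7*R0 → (0, 2, 9, 6)  (L[2][0] := 7)
  R3 -= 8*R0 → (0, 1, 3, 7)  (L[3][0] := 8)
[col 1] pivot 1
  R2 -= 2*R1 → (0, 0, 1, 10)  (L[2][1] := 2)
  R3 -= 1*R1 → (0, 0, 10, 9)  (L[3][1] := 1)
[col 2] pivot 1
  R3 -= 10*R2 → (0, 0, 0, 8)  (L[3][2] := 10)

U[2][3] = 10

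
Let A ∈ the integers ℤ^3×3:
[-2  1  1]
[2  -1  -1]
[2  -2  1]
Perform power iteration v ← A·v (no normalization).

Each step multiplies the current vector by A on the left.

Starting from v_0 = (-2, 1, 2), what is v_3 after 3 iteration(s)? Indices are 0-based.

v_3 = (99, -99, -76)

v_0 = (-2, 1, 2).
v_1 = A·v_0 = (7, -7, -4).
v_2 = A·v_1 = (-25, 25, 24).
v_3 = A·v_2 = (99, -99, -76).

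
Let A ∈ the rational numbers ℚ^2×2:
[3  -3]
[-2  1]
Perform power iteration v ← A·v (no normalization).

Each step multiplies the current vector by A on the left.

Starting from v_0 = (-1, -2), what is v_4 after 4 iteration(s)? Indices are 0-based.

v_0 = (-1, -2).
v_1 = A·v_0 = (3, 0).
v_2 = A·v_1 = (9, -6).
v_3 = A·v_2 = (45, -24).
v_4 = A·v_3 = (207, -114).

v_4 = (207, -114)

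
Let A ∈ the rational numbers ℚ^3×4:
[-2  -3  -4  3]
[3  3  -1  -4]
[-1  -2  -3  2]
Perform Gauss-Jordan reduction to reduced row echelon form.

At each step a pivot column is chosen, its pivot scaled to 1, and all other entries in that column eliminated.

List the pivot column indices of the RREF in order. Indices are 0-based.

step 1: normalize row 0 (÷-2) = (1, 3/2, 2, -3/2)
  row 1: subtract 3×row0 = (0, -3/2, -7, 1/2)
  row 2: subtract -1×row0 = (0, -1/2, -1, 1/2)
step 2: normalize row 1 (÷-3/2) = (0, 1, 14/3, -1/3)
  row 0: subtract 3/2×row1 = (1, 0, -5, -1)
  row 2: subtract -1/2×row1 = (0, 0, 4/3, 1/3)
step 3: normalize row 2 (÷4/3) = (0, 0, 1, 1/4)
  row 0: subtract -5×row2 = (1, 0, 0, 1/4)
  row 1: subtract 14/3×row2 = (0, 1, 0, -3/2)

pivot columns: 0, 1, 2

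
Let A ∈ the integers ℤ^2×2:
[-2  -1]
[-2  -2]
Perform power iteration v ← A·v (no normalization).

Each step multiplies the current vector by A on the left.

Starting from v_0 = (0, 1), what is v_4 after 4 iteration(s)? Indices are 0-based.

v_4 = (48, 68)

v_0 = (0, 1).
v_1 = A·v_0 = (-1, -2).
v_2 = A·v_1 = (4, 6).
v_3 = A·v_2 = (-14, -20).
v_4 = A·v_3 = (48, 68).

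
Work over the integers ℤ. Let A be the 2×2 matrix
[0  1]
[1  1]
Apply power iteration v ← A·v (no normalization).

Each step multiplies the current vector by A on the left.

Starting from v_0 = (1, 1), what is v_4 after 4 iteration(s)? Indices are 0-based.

v_0 = (1, 1).
v_1 = A·v_0 = (1, 2).
v_2 = A·v_1 = (2, 3).
v_3 = A·v_2 = (3, 5).
v_4 = A·v_3 = (5, 8).

v_4 = (5, 8)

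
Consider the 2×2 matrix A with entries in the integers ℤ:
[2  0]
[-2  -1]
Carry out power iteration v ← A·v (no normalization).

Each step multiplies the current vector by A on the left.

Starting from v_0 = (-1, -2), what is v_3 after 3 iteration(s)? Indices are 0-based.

v_3 = (-8, 8)

v_0 = (-1, -2).
v_1 = A·v_0 = (-2, 4).
v_2 = A·v_1 = (-4, 0).
v_3 = A·v_2 = (-8, 8).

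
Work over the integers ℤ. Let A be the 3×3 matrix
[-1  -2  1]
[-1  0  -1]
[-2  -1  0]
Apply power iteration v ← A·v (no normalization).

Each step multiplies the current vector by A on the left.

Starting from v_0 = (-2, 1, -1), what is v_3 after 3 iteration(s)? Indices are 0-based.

v_3 = (5, 3, 6)

v_0 = (-2, 1, -1).
v_1 = A·v_0 = (-1, 3, 3).
v_2 = A·v_1 = (-2, -2, -1).
v_3 = A·v_2 = (5, 3, 6).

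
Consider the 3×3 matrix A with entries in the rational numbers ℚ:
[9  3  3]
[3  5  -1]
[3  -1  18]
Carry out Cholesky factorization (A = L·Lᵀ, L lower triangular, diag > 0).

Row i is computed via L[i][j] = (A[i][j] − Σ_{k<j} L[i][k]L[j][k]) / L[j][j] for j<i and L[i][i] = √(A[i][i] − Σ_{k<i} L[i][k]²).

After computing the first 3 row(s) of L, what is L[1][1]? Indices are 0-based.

Step 1: L[0][0] = √(9) = 3.
  L[1][0] = (3) / L[0][0] = 1.
Step 2: L[1][1] = √(4) = 2.
  L[2][0] = (3) / L[0][0] = 1.
  L[2][1] = (-2) / L[1][1] = -1.
Step 3: L[2][2] = √(16) = 4.

L[1][1] = 2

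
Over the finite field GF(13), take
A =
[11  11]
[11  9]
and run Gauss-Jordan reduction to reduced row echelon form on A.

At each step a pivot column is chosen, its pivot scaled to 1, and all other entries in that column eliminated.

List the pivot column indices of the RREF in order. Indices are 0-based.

[1] R0 /= 11  ⇒  (1, 1)
     R1 -= 11·R0  ⇒  (0, 11)
[2] R1 /= 11  ⇒  (0, 1)
     R0 -= 1·R1  ⇒  (1, 0)

pivot columns: 0, 1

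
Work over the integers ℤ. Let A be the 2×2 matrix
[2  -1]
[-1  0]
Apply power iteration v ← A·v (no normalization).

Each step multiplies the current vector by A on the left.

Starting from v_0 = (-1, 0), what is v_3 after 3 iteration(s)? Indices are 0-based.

v_3 = (-12, 5)

v_0 = (-1, 0).
v_1 = A·v_0 = (-2, 1).
v_2 = A·v_1 = (-5, 2).
v_3 = A·v_2 = (-12, 5).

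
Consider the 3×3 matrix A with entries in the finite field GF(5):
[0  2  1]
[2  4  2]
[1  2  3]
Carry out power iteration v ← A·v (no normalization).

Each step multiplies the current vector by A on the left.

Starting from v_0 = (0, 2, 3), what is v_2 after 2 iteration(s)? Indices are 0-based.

v_2 = (1, 1, 4)

v_0 = (0, 2, 3).
v_1 = A·v_0 = (2, 4, 3).
v_2 = A·v_1 = (1, 1, 4).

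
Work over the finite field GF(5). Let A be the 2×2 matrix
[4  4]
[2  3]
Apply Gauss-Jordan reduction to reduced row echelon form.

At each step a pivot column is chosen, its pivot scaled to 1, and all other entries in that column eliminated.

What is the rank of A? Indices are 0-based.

rank = 2

[1] R0 /= 4  ⇒  (1, 1)
     R1 -= 2·R0  ⇒  (0, 1)
[2] R1 /= 1  ⇒  (0, 1)
     R0 -= 1·R1  ⇒  (1, 0)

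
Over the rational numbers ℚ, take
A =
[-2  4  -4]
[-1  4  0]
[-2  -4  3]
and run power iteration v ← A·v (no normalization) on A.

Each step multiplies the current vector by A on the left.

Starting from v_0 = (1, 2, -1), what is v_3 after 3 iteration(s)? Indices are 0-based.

v_3 = (300, 12, -453)

v_0 = (1, 2, -1).
v_1 = A·v_0 = (10, 7, -13).
v_2 = A·v_1 = (60, 18, -87).
v_3 = A·v_2 = (300, 12, -453).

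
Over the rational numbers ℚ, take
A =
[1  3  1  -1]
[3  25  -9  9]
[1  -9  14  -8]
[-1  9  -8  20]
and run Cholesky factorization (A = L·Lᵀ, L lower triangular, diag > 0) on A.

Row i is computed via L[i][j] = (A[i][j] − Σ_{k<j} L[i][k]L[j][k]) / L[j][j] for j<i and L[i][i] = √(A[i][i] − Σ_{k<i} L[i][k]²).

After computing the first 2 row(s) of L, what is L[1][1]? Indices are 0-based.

L[1][1] = 4

Step 1: L[0][0] = √(1) = 1.
  L[1][0] = (3) / L[0][0] = 3.
Step 2: L[1][1] = √(16) = 4.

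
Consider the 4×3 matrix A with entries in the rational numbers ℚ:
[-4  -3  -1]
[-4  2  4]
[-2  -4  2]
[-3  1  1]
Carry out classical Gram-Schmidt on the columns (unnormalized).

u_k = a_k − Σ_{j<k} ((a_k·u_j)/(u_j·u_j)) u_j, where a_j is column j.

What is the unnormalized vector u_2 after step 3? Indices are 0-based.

u_2 = (-880/423, 650/423, 910/423, -100/141)

Step 1: u_0 = a_0 = (-4, -4, -2, -3).
Step 2: u_1 = a_1 − (1/5)·u_0 = (-11/5, 14/5, -18/5, 8/5).
Step 3: u_2 = a_2 − (-19/45)·u_0 − (13/47)·u_1 = (-880/423, 650/423, 910/423, -100/141).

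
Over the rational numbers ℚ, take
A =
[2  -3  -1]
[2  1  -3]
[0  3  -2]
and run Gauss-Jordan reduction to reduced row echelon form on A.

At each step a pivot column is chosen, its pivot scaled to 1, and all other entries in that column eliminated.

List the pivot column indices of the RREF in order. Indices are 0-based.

pivot columns: 0, 1, 2

[1] R0 /= 2  ⇒  (1, -3/2, -1/2)
     R1 -= 2·R0  ⇒  (0, 4, -2)
[2] R1 /= 4  ⇒  (0, 1, -1/2)
     R0 -= -3/2·R1  ⇒  (1, 0, -5/4)
     R2 -= 3·R1  ⇒  (0, 0, -1/2)
[3] R2 /= -1/2  ⇒  (0, 0, 1)
     R0 -= -5/4·R2  ⇒  (1, 0, 0)
     R1 -= -1/2·R2  ⇒  (0, 1, 0)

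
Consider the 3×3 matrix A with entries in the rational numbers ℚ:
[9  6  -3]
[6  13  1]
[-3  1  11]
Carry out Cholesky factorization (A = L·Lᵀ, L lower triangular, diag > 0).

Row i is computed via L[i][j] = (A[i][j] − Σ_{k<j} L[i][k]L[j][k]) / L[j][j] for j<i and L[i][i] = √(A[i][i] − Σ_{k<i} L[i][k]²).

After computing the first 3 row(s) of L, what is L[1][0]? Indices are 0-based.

L[1][0] = 2

Step 1: L[0][0] = √(9) = 3.
  L[1][0] = (6) / L[0][0] = 2.
Step 2: L[1][1] = √(9) = 3.
  L[2][0] = (-3) / L[0][0] = -1.
  L[2][1] = (3) / L[1][1] = 1.
Step 3: L[2][2] = √(9) = 3.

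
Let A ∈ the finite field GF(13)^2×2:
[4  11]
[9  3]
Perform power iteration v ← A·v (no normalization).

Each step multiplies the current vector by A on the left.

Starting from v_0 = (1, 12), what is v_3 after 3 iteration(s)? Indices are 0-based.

v_3 = (8, 12)

v_0 = (1, 12).
v_1 = A·v_0 = (6, 6).
v_2 = A·v_1 = (12, 7).
v_3 = A·v_2 = (8, 12).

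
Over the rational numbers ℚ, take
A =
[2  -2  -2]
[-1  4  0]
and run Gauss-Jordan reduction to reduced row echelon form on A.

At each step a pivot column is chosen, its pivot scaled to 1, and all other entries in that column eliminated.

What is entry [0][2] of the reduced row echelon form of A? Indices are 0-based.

pivot(0,0)=2: scale R0 → (1, -1, -1)
  clear (1,0): R1 −= (-1)R0 → (0, 3, -1)
pivot(1,1)=3: scale R1 → (0, 1, -1/3)
  clear (0,1): R0 −= (-1)R1 → (1, 0, -4/3)

M[0][2] = -4/3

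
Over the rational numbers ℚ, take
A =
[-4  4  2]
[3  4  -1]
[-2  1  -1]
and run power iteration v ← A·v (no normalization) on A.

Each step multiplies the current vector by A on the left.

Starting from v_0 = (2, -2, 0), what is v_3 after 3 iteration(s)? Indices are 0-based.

v_3 = (-304, -104, -174)

v_0 = (2, -2, 0).
v_1 = A·v_0 = (-16, -2, -6).
v_2 = A·v_1 = (44, -50, 36).
v_3 = A·v_2 = (-304, -104, -174).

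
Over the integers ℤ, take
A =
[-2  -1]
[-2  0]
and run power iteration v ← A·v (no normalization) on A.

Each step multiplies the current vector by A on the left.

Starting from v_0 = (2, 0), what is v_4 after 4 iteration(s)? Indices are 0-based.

v_0 = (2, 0).
v_1 = A·v_0 = (-4, -4).
v_2 = A·v_1 = (12, 8).
v_3 = A·v_2 = (-32, -24).
v_4 = A·v_3 = (88, 64).

v_4 = (88, 64)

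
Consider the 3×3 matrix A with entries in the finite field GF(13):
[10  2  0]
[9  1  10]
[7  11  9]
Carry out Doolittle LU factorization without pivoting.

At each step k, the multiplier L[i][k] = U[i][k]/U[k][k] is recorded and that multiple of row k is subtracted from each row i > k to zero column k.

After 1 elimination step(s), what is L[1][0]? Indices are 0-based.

L[1][0] = 10

k=0: U[0][0]=10
  eliminate (1,0): mult=10, new row 1: (0, 7, 10); set L[1][0]=10
  eliminate (2,0): mult=2, new row 2: (0, 7, 9); set L[2][0]=2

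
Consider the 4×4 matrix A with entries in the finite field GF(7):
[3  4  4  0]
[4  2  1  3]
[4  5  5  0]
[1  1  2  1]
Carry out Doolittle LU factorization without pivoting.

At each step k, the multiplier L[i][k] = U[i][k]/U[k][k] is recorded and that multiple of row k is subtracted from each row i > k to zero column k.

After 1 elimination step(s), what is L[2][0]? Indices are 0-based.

Step 1: pivot at (0,0) is 3.
  row1 ← row1 − (6)·row0  ⇒  L[1][0]=6, U row1=(0, 6, 5, 3)
  row2 ← row2 − (6)·row0  ⇒  L[2][0]=6, U row2=(0, 2, 2, 0)
  row3 ← row3 − (5)·row0  ⇒  L[3][0]=5, U row3=(0, 2, 3, 1)

L[2][0] = 6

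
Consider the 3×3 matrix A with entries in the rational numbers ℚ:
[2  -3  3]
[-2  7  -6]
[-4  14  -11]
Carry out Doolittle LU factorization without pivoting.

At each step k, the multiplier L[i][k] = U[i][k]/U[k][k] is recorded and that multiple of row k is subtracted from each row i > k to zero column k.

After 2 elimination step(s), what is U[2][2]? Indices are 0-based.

U[2][2] = 1

Step 1: pivot at (0,0) is 2.
  row1 ← row1 − (-1)·row0  ⇒  L[1][0]=-1, U row1=(0, 4, -3)
  row2 ← row2 − (-2)·row0  ⇒  L[2][0]=-2, U row2=(0, 8, -5)
Step 2: pivot at (1,1) is 4.
  row2 ← row2 − (2)·row1  ⇒  L[2][1]=2, U row2=(0, 0, 1)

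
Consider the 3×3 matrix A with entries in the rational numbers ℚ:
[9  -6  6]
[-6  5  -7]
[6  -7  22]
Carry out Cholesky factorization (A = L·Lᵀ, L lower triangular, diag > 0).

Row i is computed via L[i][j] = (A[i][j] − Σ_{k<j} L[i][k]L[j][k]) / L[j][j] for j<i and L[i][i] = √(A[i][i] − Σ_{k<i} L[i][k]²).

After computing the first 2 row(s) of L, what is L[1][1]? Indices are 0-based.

L[1][1] = 1

Step 1: L[0][0] = √(9) = 3.
  L[1][0] = (-6) / L[0][0] = -2.
Step 2: L[1][1] = √(1) = 1.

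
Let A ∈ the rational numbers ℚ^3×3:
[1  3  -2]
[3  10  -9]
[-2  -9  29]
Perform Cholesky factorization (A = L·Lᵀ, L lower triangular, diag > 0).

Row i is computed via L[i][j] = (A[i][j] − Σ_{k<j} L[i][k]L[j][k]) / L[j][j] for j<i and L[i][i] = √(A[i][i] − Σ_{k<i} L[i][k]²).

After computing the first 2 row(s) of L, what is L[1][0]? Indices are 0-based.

Step 1: L[0][0] = √(1) = 1.
  L[1][0] = (3) / L[0][0] = 3.
Step 2: L[1][1] = √(1) = 1.

L[1][0] = 3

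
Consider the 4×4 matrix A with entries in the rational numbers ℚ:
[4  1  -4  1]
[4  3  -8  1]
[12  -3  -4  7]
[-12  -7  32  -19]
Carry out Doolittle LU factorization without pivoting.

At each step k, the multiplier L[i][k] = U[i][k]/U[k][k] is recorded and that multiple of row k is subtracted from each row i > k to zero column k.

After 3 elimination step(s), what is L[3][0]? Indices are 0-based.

k=0: U[0][0]=4
  eliminate (1,0): mult=1, new row 1: (0, 2, -4, 0); set L[1][0]=1
  eliminate (2,0): mult=3, new row 2: (0, -6, 8, 4); set L[2][0]=3
  eliminate (3,0): mult=-3, new row 3: (0, -4, 20, -16); set L[3][0]=-3
k=1: U[1][1]=2
  eliminate (2,1): mult=-3, new row 2: (0, 0, -4, 4); set L[2][1]=-3
  eliminate (3,1): mult=-2, new row 3: (0, 0, 12, -16); set L[3][1]=-2
k=2: U[2][2]=-4
  eliminate (3,2): mult=-3, new row 3: (0, 0, 0, -4); set L[3][2]=-3

L[3][0] = -3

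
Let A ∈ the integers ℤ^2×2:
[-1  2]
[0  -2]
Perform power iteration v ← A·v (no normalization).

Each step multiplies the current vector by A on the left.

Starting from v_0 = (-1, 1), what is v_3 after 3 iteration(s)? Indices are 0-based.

v_3 = (15, -8)

v_0 = (-1, 1).
v_1 = A·v_0 = (3, -2).
v_2 = A·v_1 = (-7, 4).
v_3 = A·v_2 = (15, -8).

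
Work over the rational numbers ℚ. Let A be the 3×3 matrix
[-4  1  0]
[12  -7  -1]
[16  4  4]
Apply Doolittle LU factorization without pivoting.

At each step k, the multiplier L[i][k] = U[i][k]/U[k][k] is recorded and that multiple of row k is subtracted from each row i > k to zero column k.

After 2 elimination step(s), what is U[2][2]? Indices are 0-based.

k=0: U[0][0]=-4
  eliminate (1,0): mult=-3, new row 1: (0, -4, -1); set L[1][0]=-3
  eliminate (2,0): mult=-4, new row 2: (0, 8, 4); set L[2][0]=-4
k=1: U[1][1]=-4
  eliminate (2,1): mult=-2, new row 2: (0, 0, 2); set L[2][1]=-2

U[2][2] = 2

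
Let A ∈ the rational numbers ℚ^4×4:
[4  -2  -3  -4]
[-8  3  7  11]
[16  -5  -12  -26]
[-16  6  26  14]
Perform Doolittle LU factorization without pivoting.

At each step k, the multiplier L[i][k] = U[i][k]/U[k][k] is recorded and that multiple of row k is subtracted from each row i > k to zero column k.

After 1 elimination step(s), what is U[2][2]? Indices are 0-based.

U[2][2] = 0

Step 1: pivot at (0,0) is 4.
  row1 ← row1 − (-2)·row0  ⇒  L[1][0]=-2, U row1=(0, -1, 1, 3)
  row2 ← row2 − (4)·row0  ⇒  L[2][0]=4, U row2=(0, 3, 0, -10)
  row3 ← row3 − (-4)·row0  ⇒  L[3][0]=-4, U row3=(0, -2, 14, -2)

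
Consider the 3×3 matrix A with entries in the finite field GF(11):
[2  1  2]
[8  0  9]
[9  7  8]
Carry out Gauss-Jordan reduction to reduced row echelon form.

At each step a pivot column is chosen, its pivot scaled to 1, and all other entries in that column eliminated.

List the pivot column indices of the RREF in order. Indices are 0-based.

pivot columns: 0, 1, 2

step 1: normalize row 0 (÷2) = (1, 6, 1)
  row 1: subtract 8×row0 = (0, 7, 1)
  row 2: subtract 9×row0 = (0, 8, 10)
step 2: normalize row 1 (÷7) = (0, 1, 8)
  row 0: subtract 6×row1 = (1, 0, 8)
  row 2: subtract 8×row1 = (0, 0, 1)
step 3: normalize row 2 (÷1) = (0, 0, 1)
  row 0: subtract 8×row2 = (1, 0, 0)
  row 1: subtract 8×row2 = (0, 1, 0)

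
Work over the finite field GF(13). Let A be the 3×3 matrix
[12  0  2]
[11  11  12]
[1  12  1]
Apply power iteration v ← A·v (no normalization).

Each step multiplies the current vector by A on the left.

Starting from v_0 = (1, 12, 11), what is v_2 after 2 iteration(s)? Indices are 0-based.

v_0 = (1, 12, 11).
v_1 = A·v_0 = (8, 2, 0).
v_2 = A·v_1 = (5, 6, 6).

v_2 = (5, 6, 6)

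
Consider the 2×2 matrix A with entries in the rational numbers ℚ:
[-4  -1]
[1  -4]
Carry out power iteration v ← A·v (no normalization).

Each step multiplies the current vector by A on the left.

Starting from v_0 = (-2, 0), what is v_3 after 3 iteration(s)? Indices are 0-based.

v_0 = (-2, 0).
v_1 = A·v_0 = (8, -2).
v_2 = A·v_1 = (-30, 16).
v_3 = A·v_2 = (104, -94).

v_3 = (104, -94)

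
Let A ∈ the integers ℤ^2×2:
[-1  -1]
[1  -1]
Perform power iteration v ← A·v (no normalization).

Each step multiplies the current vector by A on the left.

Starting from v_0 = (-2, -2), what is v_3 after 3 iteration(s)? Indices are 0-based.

v_3 = (0, -8)

v_0 = (-2, -2).
v_1 = A·v_0 = (4, 0).
v_2 = A·v_1 = (-4, 4).
v_3 = A·v_2 = (0, -8).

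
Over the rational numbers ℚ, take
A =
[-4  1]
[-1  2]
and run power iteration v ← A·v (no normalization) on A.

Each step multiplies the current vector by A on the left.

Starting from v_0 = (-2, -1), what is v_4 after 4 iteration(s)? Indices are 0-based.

v_0 = (-2, -1).
v_1 = A·v_0 = (7, 0).
v_2 = A·v_1 = (-28, -7).
v_3 = A·v_2 = (105, 14).
v_4 = A·v_3 = (-406, -77).

v_4 = (-406, -77)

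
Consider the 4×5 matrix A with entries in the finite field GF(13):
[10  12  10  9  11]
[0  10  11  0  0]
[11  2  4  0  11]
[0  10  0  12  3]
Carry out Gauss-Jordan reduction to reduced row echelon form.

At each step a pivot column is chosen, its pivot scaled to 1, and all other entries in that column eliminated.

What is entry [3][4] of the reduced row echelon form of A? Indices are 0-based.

M[3][4] = 7

pivot(0,0)=10: scale R0 → (1, 9, 1, 10, 5)
  clear (2,0): R2 −= (11)R0 → (0, 7, 6, 7, 8)
pivot(1,1)=10: scale R1 → (0, 1, 5, 0, 0)
  clear (0,1): R0 −= (9)R1 → (1, 0, 8, 10, 5)
  clear (2,1): R2 −= (7)R1 → (0, 0, 10, 7, 8)
  clear (3,1): R3 −= (10)R1 → (0, 0, 2, 12, 3)
pivot(2,2)=10: scale R2 → (0, 0, 1, 2, 6)
  clear (0,2): R0 −= (8)R2 → (1, 0, 0, 7, 9)
  clear (1,2): R1 −= (5)R2 → (0, 1, 0, 3, 9)
  clear (3,2): R3 −= (2)R2 → (0, 0, 0, 8, 4)
pivot(3,3)=8: scale R3 → (0, 0, 0, 1, 7)
  clear (0,3): R0 −= (7)R3 → (1, 0, 0, 0, 12)
  clear (1,3): R1 −= (3)R3 → (0, 1, 0, 0, 1)
  clear (2,3): R2 −= (2)R3 → (0, 0, 1, 0, 5)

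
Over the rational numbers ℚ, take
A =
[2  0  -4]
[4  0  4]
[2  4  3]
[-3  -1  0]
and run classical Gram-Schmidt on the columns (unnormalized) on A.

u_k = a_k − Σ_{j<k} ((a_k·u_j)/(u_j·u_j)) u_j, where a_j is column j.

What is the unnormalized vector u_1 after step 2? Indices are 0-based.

u_1 = (-2/3, -4/3, 10/3, 0)

Step 1: u_0 = a_0 = (2, 4, 2, -3).
Step 2: u_1 = a_1 − (1/3)·u_0 = (-2/3, -4/3, 10/3, 0).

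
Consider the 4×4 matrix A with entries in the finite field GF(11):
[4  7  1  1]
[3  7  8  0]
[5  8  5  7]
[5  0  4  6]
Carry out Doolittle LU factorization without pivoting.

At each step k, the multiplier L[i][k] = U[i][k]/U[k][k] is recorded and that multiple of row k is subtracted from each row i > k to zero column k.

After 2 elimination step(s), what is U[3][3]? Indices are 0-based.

k=0: U[0][0]=4
  eliminate (1,0): mult=9, new row 1: (0, 10, 10, 2); set L[1][0]=9
  eliminate (2,0): mult=4, new row 2: (0, 2, 1, 3); set L[2][0]=4
  eliminate (3,0): mult=4, new row 3: (0, 5, 0, 2); set L[3][0]=4
k=1: U[1][1]=10
  eliminate (2,1): mult=9, new row 2: (0, 0, 10, 7); set L[2][1]=9
  eliminate (3,1): mult=6, new row 3: (0, 0, 6, 1); set L[3][1]=6

U[3][3] = 1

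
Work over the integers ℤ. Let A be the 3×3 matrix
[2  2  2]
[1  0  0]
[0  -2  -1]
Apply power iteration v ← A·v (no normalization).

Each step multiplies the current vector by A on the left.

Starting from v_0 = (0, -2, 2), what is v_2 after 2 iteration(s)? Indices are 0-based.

v_2 = (4, 0, -2)

v_0 = (0, -2, 2).
v_1 = A·v_0 = (0, 0, 2).
v_2 = A·v_1 = (4, 0, -2).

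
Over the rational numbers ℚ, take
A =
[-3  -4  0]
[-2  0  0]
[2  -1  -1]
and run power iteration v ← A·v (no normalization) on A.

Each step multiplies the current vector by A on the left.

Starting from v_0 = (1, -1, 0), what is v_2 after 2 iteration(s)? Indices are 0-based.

v_0 = (1, -1, 0).
v_1 = A·v_0 = (1, -2, 3).
v_2 = A·v_1 = (5, -2, 1).

v_2 = (5, -2, 1)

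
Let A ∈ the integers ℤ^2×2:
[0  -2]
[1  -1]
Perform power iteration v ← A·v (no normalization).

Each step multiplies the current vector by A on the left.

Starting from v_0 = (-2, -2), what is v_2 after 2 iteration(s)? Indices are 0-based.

v_0 = (-2, -2).
v_1 = A·v_0 = (4, 0).
v_2 = A·v_1 = (0, 4).

v_2 = (0, 4)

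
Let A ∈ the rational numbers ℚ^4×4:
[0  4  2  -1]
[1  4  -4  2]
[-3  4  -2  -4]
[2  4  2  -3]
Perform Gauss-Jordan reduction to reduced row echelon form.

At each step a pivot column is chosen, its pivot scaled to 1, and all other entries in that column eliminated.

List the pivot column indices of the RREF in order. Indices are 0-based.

pivot(0,0): swap R0↔R1
pivot(0,0)=1: scale R0 → (1, 4, -4, 2)
  clear (2,0): R2 −= (-3)R0 → (0, 16, -14, 2)
  clear (3,0): R3 −= (2)R0 → (0, -4, 10, -7)
pivot(1,1)=4: scale R1 → (0, 1, 1/2, -1/4)
  clear (0,1): R0 −= (4)R1 → (1, 0, -6, 3)
  clear (2,1): R2 −= (16)R1 → (0, 0, -22, 6)
  clear (3,1): R3 −= (-4)R1 → (0, 0, 12, -8)
pivot(2,2)=-22: scale R2 → (0, 0, 1, -3/11)
  clear (0,2): R0 −= (-6)R2 → (1, 0, 0, 15/11)
  clear (1,2): R1 −= (1/2)R2 → (0, 1, 0, -5/44)
  clear (3,2): R3 −= (12)R2 → (0, 0, 0, -52/11)
pivot(3,3)=-52/11: scale R3 → (0, 0, 0, 1)
  clear (0,3): R0 −= (15/11)R3 → (1, 0, 0, 0)
  clear (1,3): R1 −= (-5/44)R3 → (0, 1, 0, 0)
  clear (2,3): R2 −= (-3/11)R3 → (0, 0, 1, 0)

pivot columns: 0, 1, 2, 3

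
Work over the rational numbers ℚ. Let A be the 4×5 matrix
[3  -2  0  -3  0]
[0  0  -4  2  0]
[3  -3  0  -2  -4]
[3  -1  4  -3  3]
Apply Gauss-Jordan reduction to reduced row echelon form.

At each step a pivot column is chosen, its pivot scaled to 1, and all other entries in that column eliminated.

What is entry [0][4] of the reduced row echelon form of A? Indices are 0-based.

M[0][4] = 19/9

step 1: normalize row 0 (÷3) = (1, -2/3, 0, -1, 0)
  row 2: subtract 3×row0 = (0, -1, 0, 1, -4)
  row 3: subtract 3×row0 = (0, 1, 4, 0, 3)
step 2: exchange rows 1,2
step 2: normalize row 1 (÷-1) = (0, 1, 0, -1, 4)
  row 0: subtract -2/3×row1 = (1, 0, 0, -5/3, 8/3)
  row 3: subtract 1×row1 = (0, 0, 4, 1, -1)
step 3: normalize row 2 (÷-4) = (0, 0, 1, -1/2, 0)
  row 3: subtract 4×row2 = (0, 0, 0, 3, -1)
step 4: normalize row 3 (÷3) = (0, 0, 0, 1, -1/3)
  row 0: subtract -5/3×row3 = (1, 0, 0, 0, 19/9)
  row 1: subtract -1×row3 = (0, 1, 0, 0, 11/3)
  row 2: subtract -1/2×row3 = (0, 0, 1, 0, -1/6)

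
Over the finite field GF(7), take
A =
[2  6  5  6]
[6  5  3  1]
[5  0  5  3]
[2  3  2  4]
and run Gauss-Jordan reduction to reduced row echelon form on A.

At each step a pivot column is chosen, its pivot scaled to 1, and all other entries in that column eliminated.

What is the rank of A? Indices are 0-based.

rank = 4

pivot(0,0)=2: scale R0 → (1, 3, 6, 3)
  clear (1,0): R1 −= (6)R0 → (0, 1, 2, 4)
  clear (2,0): R2 −= (5)R0 → (0, 6, 3, 2)
  clear (3,0): R3 −= (2)R0 → (0, 4, 4, 5)
pivot(1,1)=1: scale R1 → (0, 1, 2, 4)
  clear (0,1): R0 −= (3)R1 → (1, 0, 0, 5)
  clear (2,1): R2 −= (6)R1 → (0, 0, 5, 6)
  clear (3,1): R3 −= (4)R1 → (0, 0, 3, 3)
pivot(2,2)=5: scale R2 → (0, 0, 1, 4)
  clear (1,2): R1 −= (2)R2 → (0, 1, 0, 3)
  clear (3,2): R3 −= (3)R2 → (0, 0, 0, 5)
pivot(3,3)=5: scale R3 → (0, 0, 0, 1)
  clear (0,3): R0 −= (5)R3 → (1, 0, 0, 0)
  clear (1,3): R1 −= (3)R3 → (0, 1, 0, 0)
  clear (2,3): R2 −= (4)R3 → (0, 0, 1, 0)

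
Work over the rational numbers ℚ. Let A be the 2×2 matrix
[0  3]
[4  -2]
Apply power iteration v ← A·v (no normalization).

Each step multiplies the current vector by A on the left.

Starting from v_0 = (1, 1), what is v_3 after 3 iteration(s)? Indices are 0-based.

v_3 = (24, 8)

v_0 = (1, 1).
v_1 = A·v_0 = (3, 2).
v_2 = A·v_1 = (6, 8).
v_3 = A·v_2 = (24, 8).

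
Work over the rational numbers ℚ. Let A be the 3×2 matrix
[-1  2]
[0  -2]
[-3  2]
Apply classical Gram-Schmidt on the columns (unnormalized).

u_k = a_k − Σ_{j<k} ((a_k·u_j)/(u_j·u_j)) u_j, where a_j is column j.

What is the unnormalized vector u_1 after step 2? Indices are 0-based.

Step 1: u_0 = a_0 = (-1, 0, -3).
Step 2: u_1 = a_1 − (-4/5)·u_0 = (6/5, -2, -2/5).

u_1 = (6/5, -2, -2/5)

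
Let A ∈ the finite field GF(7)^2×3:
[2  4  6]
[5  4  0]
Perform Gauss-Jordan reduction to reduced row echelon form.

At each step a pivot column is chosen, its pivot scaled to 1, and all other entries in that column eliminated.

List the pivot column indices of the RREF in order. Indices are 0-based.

pivot columns: 0, 1

step 1: normalize row 0 (÷2) = (1, 2, 3)
  row 1: subtract 5×row0 = (0, 1, 6)
step 2: normalize row 1 (÷1) = (0, 1, 6)
  row 0: subtract 2×row1 = (1, 0, 5)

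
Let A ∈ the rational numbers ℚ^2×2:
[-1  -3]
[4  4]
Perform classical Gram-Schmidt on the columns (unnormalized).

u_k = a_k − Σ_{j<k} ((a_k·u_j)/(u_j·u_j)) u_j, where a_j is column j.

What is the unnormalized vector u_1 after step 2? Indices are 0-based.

Step 1: u_0 = a_0 = (-1, 4).
Step 2: u_1 = a_1 − (19/17)·u_0 = (-32/17, -8/17).

u_1 = (-32/17, -8/17)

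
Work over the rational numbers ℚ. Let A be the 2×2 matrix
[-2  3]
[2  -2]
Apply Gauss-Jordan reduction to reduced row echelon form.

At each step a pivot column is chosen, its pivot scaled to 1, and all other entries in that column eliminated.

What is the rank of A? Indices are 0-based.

rank = 2

[1] R0 /= -2  ⇒  (1, -3/2)
     R1 -= 2·R0  ⇒  (0, 1)
[2] R1 /= 1  ⇒  (0, 1)
     R0 -= -3/2·R1  ⇒  (1, 0)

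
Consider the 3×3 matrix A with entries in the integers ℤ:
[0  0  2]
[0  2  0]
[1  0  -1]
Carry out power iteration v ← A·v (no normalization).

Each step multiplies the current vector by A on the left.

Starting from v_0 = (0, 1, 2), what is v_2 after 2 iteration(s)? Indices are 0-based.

v_0 = (0, 1, 2).
v_1 = A·v_0 = (4, 2, -2).
v_2 = A·v_1 = (-4, 4, 6).

v_2 = (-4, 4, 6)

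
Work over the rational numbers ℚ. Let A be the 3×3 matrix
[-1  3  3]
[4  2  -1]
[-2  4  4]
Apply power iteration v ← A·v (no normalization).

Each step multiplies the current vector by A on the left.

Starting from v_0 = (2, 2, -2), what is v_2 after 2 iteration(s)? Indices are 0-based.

v_2 = (32, 24, 44)

v_0 = (2, 2, -2).
v_1 = A·v_0 = (-2, 14, -4).
v_2 = A·v_1 = (32, 24, 44).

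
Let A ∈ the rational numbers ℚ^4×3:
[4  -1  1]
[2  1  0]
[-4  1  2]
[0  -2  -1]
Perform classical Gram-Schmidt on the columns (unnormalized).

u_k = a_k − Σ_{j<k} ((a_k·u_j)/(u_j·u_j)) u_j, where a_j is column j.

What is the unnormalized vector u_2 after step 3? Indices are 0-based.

u_2 = (85/54, -8/27, 77/54, -2/9)

Step 1: u_0 = a_0 = (4, 2, -4, 0).
Step 2: u_1 = a_1 − (-1/6)·u_0 = (-1/3, 4/3, 1/3, -2).
Step 3: u_2 = a_2 − (-1/9)·u_0 − (7/18)·u_1 = (85/54, -8/27, 77/54, -2/9).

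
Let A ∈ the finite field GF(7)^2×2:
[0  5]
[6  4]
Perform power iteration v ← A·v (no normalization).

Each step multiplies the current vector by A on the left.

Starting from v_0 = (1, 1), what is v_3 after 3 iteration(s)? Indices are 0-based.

v_0 = (1, 1).
v_1 = A·v_0 = (5, 3).
v_2 = A·v_1 = (1, 0).
v_3 = A·v_2 = (0, 6).

v_3 = (0, 6)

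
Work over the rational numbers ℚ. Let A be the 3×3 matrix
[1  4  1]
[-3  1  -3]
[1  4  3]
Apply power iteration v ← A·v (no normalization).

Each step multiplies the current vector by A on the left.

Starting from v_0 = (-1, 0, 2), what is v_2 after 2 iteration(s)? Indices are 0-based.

v_0 = (-1, 0, 2).
v_1 = A·v_0 = (1, -3, 5).
v_2 = A·v_1 = (-6, -21, 4).

v_2 = (-6, -21, 4)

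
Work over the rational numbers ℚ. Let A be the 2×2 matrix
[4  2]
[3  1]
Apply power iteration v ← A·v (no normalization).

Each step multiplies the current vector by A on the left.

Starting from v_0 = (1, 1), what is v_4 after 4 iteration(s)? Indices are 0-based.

v_4 = (924, 634)

v_0 = (1, 1).
v_1 = A·v_0 = (6, 4).
v_2 = A·v_1 = (32, 22).
v_3 = A·v_2 = (172, 118).
v_4 = A·v_3 = (924, 634).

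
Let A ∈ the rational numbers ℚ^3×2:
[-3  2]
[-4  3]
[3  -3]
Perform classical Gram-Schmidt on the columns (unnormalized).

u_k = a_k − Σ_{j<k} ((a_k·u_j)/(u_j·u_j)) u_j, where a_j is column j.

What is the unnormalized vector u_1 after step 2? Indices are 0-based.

Step 1: u_0 = a_0 = (-3, -4, 3).
Step 2: u_1 = a_1 − (-27/34)·u_0 = (-13/34, -3/17, -21/34).

u_1 = (-13/34, -3/17, -21/34)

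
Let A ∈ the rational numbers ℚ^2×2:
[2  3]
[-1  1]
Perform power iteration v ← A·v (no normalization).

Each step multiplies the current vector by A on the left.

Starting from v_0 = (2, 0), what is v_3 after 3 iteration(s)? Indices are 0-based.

v_0 = (2, 0).
v_1 = A·v_0 = (4, -2).
v_2 = A·v_1 = (2, -6).
v_3 = A·v_2 = (-14, -8).

v_3 = (-14, -8)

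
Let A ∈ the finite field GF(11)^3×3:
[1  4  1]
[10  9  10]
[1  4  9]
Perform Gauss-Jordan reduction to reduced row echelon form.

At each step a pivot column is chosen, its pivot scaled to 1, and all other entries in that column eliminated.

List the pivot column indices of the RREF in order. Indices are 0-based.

pivot columns: 0, 1, 2

pivot(0,0)=1: scale R0 → (1, 4, 1)
  clear (1,0): R1 −= (10)R0 → (0, 2, 0)
  clear (2,0): R2 −= (1)R0 → (0, 0, 8)
pivot(1,1)=2: scale R1 → (0, 1, 0)
  clear (0,1): R0 −= (4)R1 → (1, 0, 1)
pivot(2,2)=8: scale R2 → (0, 0, 1)
  clear (0,2): R0 −= (1)R2 → (1, 0, 0)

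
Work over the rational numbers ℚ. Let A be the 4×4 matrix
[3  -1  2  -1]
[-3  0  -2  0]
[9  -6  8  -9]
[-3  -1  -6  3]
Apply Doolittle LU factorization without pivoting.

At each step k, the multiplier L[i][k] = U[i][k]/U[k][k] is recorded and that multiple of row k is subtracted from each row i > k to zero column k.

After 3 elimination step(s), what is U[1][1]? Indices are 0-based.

k=0: U[0][0]=3
  eliminate (1,0): mult=-1, new row 1: (0, -1, 0, -1); set L[1][0]=-1
  eliminate (2,0): mult=3, new row 2: (0, -3, 2, -6); set L[2][0]=3
  eliminate (3,0): mult=-1, new row 3: (0, -2, -4, 2); set L[3][0]=-1
k=1: U[1][1]=-1
  eliminate (2,1): mult=3, new row 2: (0, 0, 2, -3); set L[2][1]=3
  eliminate (3,1): mult=2, new row 3: (0, 0, -4, 4); set L[3][1]=2
k=2: U[2][2]=2
  eliminate (3,2): mult=-2, new row 3: (0, 0, 0, -2); set L[3][2]=-2

U[1][1] = -1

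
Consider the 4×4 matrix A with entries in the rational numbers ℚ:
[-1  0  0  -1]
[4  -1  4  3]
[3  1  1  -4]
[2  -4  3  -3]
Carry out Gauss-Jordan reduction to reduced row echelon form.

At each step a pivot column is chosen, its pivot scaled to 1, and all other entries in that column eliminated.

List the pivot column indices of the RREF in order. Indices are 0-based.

pivot columns: 0, 1, 2, 3

[1] R0 /= -1  ⇒  (1, 0, 0, 1)
     R1 -= 4·R0  ⇒  (0, -1, 4, -1)
     R2 -= 3·R0  ⇒  (0, 1, 1, -7)
     R3 -= 2·R0  ⇒  (0, -4, 3, -5)
[2] R1 /= -1  ⇒  (0, 1, -4, 1)
     R2 -= 1·R1  ⇒  (0, 0, 5, -8)
     R3 -= -4·R1  ⇒  (0, 0, -13, -1)
[3] R2 /= 5  ⇒  (0, 0, 1, -8/5)
     R1 -= -4·R2  ⇒  (0, 1, 0, -27/5)
     R3 -= -13·R2  ⇒  (0, 0, 0, -109/5)
[4] R3 /= -109/5  ⇒  (0, 0, 0, 1)
     R0 -= 1·R3  ⇒  (1, 0, 0, 0)
     R1 -= -27/5·R3  ⇒  (0, 1, 0, 0)
     R2 -= -8/5·R3  ⇒  (0, 0, 1, 0)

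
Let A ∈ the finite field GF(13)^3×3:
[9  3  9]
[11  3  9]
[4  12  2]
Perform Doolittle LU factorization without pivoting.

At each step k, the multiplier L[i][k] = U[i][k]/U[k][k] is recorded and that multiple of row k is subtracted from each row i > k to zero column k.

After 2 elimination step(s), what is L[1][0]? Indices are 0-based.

L[1][0] = 7

Step 1: pivot at (0,0) is 9.
  row1 ← row1 − (7)·row0  ⇒  L[1][0]=7, U row1=(0, 8, 11)
  row2 ← row2 − (12)·row0  ⇒  L[2][0]=12, U row2=(0, 2, 11)
Step 2: pivot at (1,1) is 8.
  row2 ← row2 − (10)·row1  ⇒  L[2][1]=10, U row2=(0, 0, 5)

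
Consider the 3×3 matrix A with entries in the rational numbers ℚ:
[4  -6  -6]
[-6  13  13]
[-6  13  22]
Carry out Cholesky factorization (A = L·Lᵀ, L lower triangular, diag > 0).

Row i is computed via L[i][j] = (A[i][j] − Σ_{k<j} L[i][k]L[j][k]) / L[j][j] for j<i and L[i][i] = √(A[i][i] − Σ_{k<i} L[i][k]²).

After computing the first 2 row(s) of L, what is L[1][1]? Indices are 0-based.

L[1][1] = 2

Step 1: L[0][0] = √(4) = 2.
  L[1][0] = (-6) / L[0][0] = -3.
Step 2: L[1][1] = √(4) = 2.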